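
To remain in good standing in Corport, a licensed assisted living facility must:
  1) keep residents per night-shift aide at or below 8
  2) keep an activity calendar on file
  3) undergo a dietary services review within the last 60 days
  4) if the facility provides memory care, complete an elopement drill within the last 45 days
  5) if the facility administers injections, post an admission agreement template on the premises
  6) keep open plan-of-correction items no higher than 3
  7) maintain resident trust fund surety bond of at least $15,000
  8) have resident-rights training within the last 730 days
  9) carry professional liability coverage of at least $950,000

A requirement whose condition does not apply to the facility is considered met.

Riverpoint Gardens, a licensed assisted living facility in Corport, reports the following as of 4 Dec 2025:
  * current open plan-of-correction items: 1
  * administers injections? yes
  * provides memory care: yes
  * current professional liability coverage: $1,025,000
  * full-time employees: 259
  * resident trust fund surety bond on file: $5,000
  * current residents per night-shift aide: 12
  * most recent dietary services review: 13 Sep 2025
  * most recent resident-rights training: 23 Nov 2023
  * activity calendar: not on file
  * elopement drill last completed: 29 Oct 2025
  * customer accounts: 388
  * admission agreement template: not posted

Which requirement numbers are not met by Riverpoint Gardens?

1. residents per night-shift aide 12 > 8 → not met
2. activity calendar absent → not met
3. dietary services review 82 days ago vs limit 60 → not met
4. condition 'provides memory care' holds; elopement drill 36 days ago vs limit 45 → met
5. condition 'administers injections' holds; admission agreement template absent → not met
6. open plan-of-correction items 1 ≤ 3 → met
7. resident trust fund surety bond $5,000 < $15,000 → not met
8. resident-rights training 742 days ago vs limit 730 → not met
9. professional liability coverage $1,025,000 ≥ $950,000 → met
Not met: 1, 2, 3, 5, 7, 8

1, 2, 3, 5, 7, 8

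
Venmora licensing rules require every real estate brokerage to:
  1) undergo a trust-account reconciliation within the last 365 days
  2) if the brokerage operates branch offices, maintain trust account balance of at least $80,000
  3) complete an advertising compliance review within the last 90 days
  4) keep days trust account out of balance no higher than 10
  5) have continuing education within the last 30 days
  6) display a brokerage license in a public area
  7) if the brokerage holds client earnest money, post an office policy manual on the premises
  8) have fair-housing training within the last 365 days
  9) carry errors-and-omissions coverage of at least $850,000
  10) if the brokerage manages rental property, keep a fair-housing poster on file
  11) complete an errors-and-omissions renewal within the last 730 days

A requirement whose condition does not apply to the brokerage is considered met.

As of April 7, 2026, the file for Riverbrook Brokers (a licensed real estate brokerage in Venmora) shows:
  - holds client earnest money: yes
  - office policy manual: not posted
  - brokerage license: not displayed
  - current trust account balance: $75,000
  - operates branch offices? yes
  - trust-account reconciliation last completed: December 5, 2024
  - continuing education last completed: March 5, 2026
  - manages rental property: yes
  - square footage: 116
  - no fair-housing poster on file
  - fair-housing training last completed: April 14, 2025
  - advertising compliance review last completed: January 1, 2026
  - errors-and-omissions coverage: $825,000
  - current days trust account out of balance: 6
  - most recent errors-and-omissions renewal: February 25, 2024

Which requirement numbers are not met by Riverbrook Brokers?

1. trust-account reconciliation 488 days ago vs limit 365 → not met
2. condition 'operates branch offices' holds; trust account balance $75,000 < $80,000 → not met
3. advertising compliance review 96 days ago vs limit 90 → not met
4. days trust account out of balance 6 ≤ 10 → met
5. continuing education 33 days ago vs limit 30 → not met
6. brokerage license absent → not met
7. condition 'holds client earnest money' holds; office policy manual absent → not met
8. fair-housing training 358 days ago vs limit 365 → met
9. errors-and-omissions coverage $825,000 < $850,000 → not met
10. condition 'manages rental property' holds; fair-housing poster absent → not met
11. errors-and-omissions renewal 772 days ago vs limit 730 → not met
Not met: 1, 2, 3, 5, 6, 7, 9, 10, 11

1, 2, 3, 5, 6, 7, 9, 10, 11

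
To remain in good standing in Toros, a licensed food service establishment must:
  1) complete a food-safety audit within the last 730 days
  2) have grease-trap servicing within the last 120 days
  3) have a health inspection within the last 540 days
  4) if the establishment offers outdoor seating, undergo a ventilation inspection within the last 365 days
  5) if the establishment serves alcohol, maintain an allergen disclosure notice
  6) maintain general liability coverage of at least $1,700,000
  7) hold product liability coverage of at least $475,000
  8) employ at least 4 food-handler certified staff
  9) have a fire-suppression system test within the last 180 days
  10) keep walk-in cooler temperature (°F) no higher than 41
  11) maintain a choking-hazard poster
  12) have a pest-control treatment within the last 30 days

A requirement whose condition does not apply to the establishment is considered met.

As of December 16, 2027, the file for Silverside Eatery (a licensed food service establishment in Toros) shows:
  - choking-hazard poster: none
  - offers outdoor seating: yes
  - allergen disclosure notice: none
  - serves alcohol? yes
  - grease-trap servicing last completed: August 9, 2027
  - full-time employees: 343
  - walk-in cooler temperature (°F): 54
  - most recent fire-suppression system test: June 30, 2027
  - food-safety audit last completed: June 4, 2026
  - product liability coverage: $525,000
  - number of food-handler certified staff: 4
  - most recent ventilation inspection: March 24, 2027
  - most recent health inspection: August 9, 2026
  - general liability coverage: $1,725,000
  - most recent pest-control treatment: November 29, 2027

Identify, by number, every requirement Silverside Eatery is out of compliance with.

1. food-safety audit 560 days ago vs limit 730 → met
2. grease-trap servicing 129 days ago vs limit 120 → not met
3. health inspection 494 days ago vs limit 540 → met
4. condition 'offers outdoor seating' holds; ventilation inspection 267 days ago vs limit 365 → met
5. condition 'serves alcohol' holds; allergen disclosure notice absent → not met
6. general liability coverage $1,725,000 ≥ $1,700,000 → met
7. product liability coverage $525,000 ≥ $475,000 → met
8. food-handler certified staff 4 ≥ 4 → met
9. fire-suppression system test 169 days ago vs limit 180 → met
10. walk-in cooler temperature (°F) 54 > 41 → not met
11. choking-hazard poster absent → not met
12. pest-control treatment 17 days ago vs limit 30 → met
Not met: 2, 5, 10, 11

2, 5, 10, 11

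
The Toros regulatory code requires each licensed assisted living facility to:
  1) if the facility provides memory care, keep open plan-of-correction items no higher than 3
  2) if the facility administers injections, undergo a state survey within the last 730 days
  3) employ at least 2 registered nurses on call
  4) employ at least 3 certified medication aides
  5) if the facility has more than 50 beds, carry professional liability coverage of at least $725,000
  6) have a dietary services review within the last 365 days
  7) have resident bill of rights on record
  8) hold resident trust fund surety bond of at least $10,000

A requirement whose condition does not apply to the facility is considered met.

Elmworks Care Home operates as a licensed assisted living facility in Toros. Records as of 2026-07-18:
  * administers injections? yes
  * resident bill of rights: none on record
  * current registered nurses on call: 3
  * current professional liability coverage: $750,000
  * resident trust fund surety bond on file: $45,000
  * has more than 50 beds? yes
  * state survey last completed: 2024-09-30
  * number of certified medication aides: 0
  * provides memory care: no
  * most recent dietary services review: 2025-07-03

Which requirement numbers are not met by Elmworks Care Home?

4, 6, 7

1. condition 'provides memory care' does not hold → requirement n/a → met
2. condition 'administers injections' holds; state survey 656 days ago vs limit 730 → met
3. registered nurses on call 3 ≥ 2 → met
4. certified medication aides 0 < 3 → not met
5. condition 'has more than 50 beds' holds; professional liability coverage $750,000 ≥ $725,000 → met
6. dietary services review 380 days ago vs limit 365 → not met
7. resident bill of rights absent → not met
8. resident trust fund surety bond $45,000 ≥ $10,000 → met
Not met: 4, 6, 7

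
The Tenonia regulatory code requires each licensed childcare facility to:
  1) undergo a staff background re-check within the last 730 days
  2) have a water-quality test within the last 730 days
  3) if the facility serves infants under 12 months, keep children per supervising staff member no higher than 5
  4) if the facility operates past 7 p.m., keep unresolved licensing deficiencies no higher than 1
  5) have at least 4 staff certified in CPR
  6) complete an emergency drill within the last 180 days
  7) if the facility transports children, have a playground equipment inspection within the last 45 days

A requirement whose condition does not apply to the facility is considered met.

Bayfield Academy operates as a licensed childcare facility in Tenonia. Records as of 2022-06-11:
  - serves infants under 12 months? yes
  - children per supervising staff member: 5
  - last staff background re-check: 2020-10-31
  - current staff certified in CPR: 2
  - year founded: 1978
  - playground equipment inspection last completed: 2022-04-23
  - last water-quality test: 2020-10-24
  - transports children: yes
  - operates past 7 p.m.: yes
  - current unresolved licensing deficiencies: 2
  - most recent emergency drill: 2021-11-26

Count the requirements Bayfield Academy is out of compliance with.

4

1. staff background re-check 588 days ago vs limit 730 → met
2. water-quality test 595 days ago vs limit 730 → met
3. condition 'serves infants under 12 months' holds; children per supervising staff member 5 ≤ 5 → met
4. condition 'operates past 7 p.m.' holds; unresolved licensing deficiencies 2 > 1 → not met
5. staff certified in CPR 2 < 4 → not met
6. emergency drill 197 days ago vs limit 180 → not met
7. condition 'transports children' holds; playground equipment inspection 49 days ago vs limit 45 → not met
Not met: 4 of 7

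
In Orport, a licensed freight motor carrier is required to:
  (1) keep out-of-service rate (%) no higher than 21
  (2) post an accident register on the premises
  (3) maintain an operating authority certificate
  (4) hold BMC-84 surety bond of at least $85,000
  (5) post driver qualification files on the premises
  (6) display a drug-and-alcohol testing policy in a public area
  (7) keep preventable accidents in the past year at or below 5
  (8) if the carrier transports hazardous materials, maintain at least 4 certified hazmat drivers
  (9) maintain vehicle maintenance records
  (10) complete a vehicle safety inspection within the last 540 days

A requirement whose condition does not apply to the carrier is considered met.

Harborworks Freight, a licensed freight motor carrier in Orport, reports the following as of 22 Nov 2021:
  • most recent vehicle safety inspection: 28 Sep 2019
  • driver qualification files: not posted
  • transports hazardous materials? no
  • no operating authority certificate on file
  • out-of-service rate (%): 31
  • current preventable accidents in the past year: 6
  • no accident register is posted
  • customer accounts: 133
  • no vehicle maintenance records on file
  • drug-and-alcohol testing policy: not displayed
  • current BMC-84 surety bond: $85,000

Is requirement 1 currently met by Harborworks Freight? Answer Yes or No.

1. out-of-service rate (%) 31 > 21 → not met

No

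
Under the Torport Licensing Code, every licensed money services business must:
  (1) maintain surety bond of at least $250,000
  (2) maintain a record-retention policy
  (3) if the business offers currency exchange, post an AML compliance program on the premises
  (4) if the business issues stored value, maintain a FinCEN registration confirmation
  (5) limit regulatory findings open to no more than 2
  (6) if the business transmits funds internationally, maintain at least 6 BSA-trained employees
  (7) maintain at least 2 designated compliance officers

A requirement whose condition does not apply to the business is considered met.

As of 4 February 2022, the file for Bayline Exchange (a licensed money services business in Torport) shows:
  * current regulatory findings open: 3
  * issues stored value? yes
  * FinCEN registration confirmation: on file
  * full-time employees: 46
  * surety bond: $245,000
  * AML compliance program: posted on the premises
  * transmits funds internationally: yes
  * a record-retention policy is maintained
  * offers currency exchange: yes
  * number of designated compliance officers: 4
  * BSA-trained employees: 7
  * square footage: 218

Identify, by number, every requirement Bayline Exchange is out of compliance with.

1, 5

1. surety bond $245,000 < $250,000 → not met
2. record-retention policy present → met
3. condition 'offers currency exchange' holds; AML compliance program present → met
4. condition 'issues stored value' holds; FinCEN registration confirmation present → met
5. regulatory findings open 3 > 2 → not met
6. condition 'transmits funds internationally' holds; BSA-trained employees 7 ≥ 6 → met
7. designated compliance officers 4 ≥ 2 → met
Not met: 1, 5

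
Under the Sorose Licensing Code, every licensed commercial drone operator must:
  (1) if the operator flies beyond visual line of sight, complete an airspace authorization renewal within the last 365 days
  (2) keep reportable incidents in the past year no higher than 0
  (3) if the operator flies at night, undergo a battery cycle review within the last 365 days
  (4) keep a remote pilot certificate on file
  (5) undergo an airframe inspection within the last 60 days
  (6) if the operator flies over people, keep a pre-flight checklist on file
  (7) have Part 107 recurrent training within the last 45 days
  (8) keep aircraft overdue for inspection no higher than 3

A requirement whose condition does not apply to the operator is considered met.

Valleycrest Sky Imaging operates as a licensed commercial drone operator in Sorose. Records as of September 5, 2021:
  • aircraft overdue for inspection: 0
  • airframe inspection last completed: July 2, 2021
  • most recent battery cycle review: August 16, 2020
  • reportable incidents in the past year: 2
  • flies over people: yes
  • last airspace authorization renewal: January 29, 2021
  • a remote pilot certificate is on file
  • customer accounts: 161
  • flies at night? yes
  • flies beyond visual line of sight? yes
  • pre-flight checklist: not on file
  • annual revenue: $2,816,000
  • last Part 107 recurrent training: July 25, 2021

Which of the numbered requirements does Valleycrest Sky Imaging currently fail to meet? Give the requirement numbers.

2, 3, 5, 6

1. condition 'flies beyond visual line of sight' holds; airspace authorization renewal 219 days ago vs limit 365 → met
2. reportable incidents in the past year 2 > 0 → not met
3. condition 'flies at night' holds; battery cycle review 385 days ago vs limit 365 → not met
4. remote pilot certificate present → met
5. airframe inspection 65 days ago vs limit 60 → not met
6. condition 'flies over people' holds; pre-flight checklist absent → not met
7. Part 107 recurrent training 42 days ago vs limit 45 → met
8. aircraft overdue for inspection 0 ≤ 3 → met
Not met: 2, 3, 5, 6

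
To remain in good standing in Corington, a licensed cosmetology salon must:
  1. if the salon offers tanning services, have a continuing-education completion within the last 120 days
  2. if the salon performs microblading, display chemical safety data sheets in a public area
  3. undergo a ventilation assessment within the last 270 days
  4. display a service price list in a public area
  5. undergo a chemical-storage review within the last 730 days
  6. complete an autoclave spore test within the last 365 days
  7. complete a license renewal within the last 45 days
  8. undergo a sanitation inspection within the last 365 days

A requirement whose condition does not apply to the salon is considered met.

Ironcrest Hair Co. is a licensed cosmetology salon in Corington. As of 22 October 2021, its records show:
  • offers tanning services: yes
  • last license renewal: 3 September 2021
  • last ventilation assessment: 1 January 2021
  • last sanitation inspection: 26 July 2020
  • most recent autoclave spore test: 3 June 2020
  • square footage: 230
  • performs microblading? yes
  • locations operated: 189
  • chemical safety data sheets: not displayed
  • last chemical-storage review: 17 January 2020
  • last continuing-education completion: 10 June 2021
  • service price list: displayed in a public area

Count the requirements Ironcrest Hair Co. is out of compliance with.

6

1. condition 'offers tanning services' holds; continuing-education completion 134 days ago vs limit 120 → not met
2. condition 'performs microblading' holds; chemical safety data sheets absent → not met
3. ventilation assessment 294 days ago vs limit 270 → not met
4. service price list present → met
5. chemical-storage review 644 days ago vs limit 730 → met
6. autoclave spore test 506 days ago vs limit 365 → not met
7. license renewal 49 days ago vs limit 45 → not met
8. sanitation inspection 453 days ago vs limit 365 → not met
Not met: 6 of 8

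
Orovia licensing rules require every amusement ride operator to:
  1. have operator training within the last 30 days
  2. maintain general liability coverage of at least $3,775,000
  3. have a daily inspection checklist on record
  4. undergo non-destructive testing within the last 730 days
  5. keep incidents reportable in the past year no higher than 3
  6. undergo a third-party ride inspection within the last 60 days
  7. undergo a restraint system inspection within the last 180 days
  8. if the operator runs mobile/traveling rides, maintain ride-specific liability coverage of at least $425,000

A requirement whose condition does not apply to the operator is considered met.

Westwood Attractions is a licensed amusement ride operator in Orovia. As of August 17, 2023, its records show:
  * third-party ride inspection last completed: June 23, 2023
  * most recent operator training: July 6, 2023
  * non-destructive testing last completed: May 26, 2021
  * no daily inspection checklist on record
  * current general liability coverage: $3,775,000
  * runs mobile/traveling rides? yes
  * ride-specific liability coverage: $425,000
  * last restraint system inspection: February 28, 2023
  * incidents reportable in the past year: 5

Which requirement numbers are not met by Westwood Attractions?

1, 3, 4, 5

1. operator training 42 days ago vs limit 30 → not met
2. general liability coverage $3,775,000 ≥ $3,775,000 → met
3. daily inspection checklist absent → not met
4. non-destructive testing 813 days ago vs limit 730 → not met
5. incidents reportable in the past year 5 > 3 → not met
6. third-party ride inspection 55 days ago vs limit 60 → met
7. restraint system inspection 170 days ago vs limit 180 → met
8. condition 'runs mobile/traveling rides' holds; ride-specific liability coverage $425,000 ≥ $425,000 → met
Not met: 1, 3, 4, 5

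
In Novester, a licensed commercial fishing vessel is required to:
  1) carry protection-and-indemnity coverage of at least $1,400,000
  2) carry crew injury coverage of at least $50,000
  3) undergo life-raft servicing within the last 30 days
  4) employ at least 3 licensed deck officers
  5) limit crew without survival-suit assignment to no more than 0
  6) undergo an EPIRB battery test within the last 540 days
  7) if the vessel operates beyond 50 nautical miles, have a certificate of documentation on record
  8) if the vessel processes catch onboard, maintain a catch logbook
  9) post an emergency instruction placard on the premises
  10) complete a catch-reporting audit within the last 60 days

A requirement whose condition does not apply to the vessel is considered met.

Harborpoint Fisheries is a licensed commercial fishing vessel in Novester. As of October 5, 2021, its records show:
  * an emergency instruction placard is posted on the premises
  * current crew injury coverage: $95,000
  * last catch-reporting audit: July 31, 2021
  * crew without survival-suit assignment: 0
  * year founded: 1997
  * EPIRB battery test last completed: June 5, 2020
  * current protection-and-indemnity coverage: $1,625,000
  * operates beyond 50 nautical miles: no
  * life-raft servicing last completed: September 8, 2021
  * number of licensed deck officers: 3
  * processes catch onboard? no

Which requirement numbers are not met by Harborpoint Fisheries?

1. protection-and-indemnity coverage $1,625,000 ≥ $1,400,000 → met
2. crew injury coverage $95,000 ≥ $50,000 → met
3. life-raft servicing 27 days ago vs limit 30 → met
4. licensed deck officers 3 ≥ 3 → met
5. crew without survival-suit assignment 0 ≤ 0 → met
6. EPIRB battery test 487 days ago vs limit 540 → met
7. condition 'operates beyond 50 nautical miles' does not hold → requirement n/a → met
8. condition 'processes catch onboard' does not hold → requirement n/a → met
9. emergency instruction placard present → met
10. catch-reporting audit 66 days ago vs limit 60 → not met
Not met: 10

10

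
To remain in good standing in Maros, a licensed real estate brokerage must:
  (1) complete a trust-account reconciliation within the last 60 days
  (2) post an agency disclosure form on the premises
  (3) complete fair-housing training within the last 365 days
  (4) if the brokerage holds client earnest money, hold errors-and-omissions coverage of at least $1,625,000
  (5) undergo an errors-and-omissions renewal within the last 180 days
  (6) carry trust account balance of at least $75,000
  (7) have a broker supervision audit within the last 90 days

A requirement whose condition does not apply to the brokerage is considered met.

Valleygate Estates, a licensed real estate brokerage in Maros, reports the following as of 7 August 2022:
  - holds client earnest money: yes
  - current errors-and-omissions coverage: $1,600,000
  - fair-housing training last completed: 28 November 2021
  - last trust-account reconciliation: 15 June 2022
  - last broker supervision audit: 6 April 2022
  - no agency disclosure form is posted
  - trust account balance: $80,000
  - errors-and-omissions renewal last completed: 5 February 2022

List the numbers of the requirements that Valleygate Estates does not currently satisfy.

2, 4, 5, 7

1. trust-account reconciliation 53 days ago vs limit 60 → met
2. agency disclosure form absent → not met
3. fair-housing training 252 days ago vs limit 365 → met
4. condition 'holds client earnest money' holds; errors-and-omissions coverage $1,600,000 < $1,625,000 → not met
5. errors-and-omissions renewal 183 days ago vs limit 180 → not met
6. trust account balance $80,000 ≥ $75,000 → met
7. broker supervision audit 123 days ago vs limit 90 → not met
Not met: 2, 4, 5, 7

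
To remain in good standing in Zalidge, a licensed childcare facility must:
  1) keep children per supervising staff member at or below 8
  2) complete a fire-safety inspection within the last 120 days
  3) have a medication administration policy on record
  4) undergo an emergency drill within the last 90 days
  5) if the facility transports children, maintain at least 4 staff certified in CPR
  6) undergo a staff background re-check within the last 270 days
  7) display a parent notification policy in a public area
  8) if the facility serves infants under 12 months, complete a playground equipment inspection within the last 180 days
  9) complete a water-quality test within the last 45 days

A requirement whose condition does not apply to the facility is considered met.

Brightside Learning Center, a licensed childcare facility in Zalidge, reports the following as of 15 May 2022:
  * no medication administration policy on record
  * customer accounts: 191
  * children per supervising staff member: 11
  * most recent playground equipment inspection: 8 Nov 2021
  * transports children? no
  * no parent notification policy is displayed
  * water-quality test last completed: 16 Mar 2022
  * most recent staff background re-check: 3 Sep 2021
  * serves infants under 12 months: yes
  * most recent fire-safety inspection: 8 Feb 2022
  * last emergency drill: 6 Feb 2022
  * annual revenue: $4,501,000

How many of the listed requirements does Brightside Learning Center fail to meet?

6

1. children per supervising staff member 11 > 8 → not met
2. fire-safety inspection 96 days ago vs limit 120 → met
3. medication administration policy absent → not met
4. emergency drill 98 days ago vs limit 90 → not met
5. condition 'transports children' does not hold → requirement n/a → met
6. staff background re-check 254 days ago vs limit 270 → met
7. parent notification policy absent → not met
8. condition 'serves infants under 12 months' holds; playground equipment inspection 188 days ago vs limit 180 → not met
9. water-quality test 60 days ago vs limit 45 → not met
Not met: 6 of 9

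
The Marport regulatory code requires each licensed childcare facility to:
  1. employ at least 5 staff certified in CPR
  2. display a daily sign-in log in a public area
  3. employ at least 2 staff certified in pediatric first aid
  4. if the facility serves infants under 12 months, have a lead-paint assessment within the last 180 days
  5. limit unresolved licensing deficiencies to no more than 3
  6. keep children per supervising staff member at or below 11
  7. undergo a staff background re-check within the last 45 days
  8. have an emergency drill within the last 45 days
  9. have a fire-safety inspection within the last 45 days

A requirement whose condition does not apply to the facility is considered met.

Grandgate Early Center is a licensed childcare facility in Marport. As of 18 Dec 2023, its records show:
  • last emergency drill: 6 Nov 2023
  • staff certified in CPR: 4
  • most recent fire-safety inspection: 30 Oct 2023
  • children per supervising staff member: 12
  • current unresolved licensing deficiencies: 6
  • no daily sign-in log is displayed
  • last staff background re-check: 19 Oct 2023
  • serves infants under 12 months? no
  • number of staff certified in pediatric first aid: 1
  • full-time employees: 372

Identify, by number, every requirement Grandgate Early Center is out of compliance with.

1, 2, 3, 5, 6, 7, 9

1. staff certified in CPR 4 < 5 → not met
2. daily sign-in log absent → not met
3. staff certified in pediatric first aid 1 < 2 → not met
4. condition 'serves infants under 12 months' does not hold → requirement n/a → met
5. unresolved licensing deficiencies 6 > 3 → not met
6. children per supervising staff member 12 > 11 → not met
7. staff background re-check 60 days ago vs limit 45 → not met
8. emergency drill 42 days ago vs limit 45 → met
9. fire-safety inspection 49 days ago vs limit 45 → not met
Not met: 1, 2, 3, 5, 6, 7, 9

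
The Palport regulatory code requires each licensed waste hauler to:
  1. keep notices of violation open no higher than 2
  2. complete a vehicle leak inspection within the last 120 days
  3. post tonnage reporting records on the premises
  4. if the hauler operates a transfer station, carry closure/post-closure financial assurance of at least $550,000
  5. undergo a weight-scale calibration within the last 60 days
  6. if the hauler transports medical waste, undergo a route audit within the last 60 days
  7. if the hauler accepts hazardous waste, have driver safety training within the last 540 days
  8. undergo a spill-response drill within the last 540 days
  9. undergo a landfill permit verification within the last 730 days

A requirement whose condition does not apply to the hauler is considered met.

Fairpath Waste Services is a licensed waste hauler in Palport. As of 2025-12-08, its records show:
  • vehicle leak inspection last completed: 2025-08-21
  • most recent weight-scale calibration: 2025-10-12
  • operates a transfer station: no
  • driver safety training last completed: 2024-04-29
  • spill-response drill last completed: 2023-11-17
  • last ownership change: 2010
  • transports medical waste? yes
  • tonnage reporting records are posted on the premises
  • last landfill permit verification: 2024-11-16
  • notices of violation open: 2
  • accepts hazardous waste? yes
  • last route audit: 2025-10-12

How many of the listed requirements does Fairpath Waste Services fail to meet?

2

1. notices of violation open 2 ≤ 2 → met
2. vehicle leak inspection 109 days ago vs limit 120 → met
3. tonnage reporting records present → met
4. condition 'operates a transfer station' does not hold → requirement n/a → met
5. weight-scale calibration 57 days ago vs limit 60 → met
6. condition 'transports medical waste' holds; route audit 57 days ago vs limit 60 → met
7. condition 'accepts hazardous waste' holds; driver safety training 588 days ago vs limit 540 → not met
8. spill-response drill 752 days ago vs limit 540 → not met
9. landfill permit verification 387 days ago vs limit 730 → met
Not met: 2 of 9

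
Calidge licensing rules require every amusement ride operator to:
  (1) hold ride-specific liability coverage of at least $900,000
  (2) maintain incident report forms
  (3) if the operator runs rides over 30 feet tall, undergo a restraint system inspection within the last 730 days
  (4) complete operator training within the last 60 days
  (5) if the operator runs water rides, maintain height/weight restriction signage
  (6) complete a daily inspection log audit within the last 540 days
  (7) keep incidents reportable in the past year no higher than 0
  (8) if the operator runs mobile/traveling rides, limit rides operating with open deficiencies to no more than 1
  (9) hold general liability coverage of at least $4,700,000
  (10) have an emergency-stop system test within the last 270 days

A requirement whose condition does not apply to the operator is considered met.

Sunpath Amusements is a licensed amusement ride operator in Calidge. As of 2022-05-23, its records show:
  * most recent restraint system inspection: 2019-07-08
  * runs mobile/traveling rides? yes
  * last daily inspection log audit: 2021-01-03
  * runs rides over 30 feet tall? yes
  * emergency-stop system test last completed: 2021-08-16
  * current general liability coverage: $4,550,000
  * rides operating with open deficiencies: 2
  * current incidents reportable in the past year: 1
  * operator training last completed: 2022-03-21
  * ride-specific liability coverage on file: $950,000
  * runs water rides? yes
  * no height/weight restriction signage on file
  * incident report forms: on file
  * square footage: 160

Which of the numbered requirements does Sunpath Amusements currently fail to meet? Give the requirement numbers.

3, 4, 5, 7, 8, 9, 10

1. ride-specific liability coverage $950,000 ≥ $900,000 → met
2. incident report forms present → met
3. condition 'runs rides over 30 feet tall' holds; restraint system inspection 1050 days ago vs limit 730 → not met
4. operator training 63 days ago vs limit 60 → not met
5. condition 'runs water rides' holds; height/weight restriction signage absent → not met
6. daily inspection log audit 505 days ago vs limit 540 → met
7. incidents reportable in the past year 1 > 0 → not met
8. condition 'runs mobile/traveling rides' holds; rides operating with open deficiencies 2 > 1 → not met
9. general liability coverage $4,550,000 < $4,700,000 → not met
10. emergency-stop system test 280 days ago vs limit 270 → not met
Not met: 3, 4, 5, 7, 8, 9, 10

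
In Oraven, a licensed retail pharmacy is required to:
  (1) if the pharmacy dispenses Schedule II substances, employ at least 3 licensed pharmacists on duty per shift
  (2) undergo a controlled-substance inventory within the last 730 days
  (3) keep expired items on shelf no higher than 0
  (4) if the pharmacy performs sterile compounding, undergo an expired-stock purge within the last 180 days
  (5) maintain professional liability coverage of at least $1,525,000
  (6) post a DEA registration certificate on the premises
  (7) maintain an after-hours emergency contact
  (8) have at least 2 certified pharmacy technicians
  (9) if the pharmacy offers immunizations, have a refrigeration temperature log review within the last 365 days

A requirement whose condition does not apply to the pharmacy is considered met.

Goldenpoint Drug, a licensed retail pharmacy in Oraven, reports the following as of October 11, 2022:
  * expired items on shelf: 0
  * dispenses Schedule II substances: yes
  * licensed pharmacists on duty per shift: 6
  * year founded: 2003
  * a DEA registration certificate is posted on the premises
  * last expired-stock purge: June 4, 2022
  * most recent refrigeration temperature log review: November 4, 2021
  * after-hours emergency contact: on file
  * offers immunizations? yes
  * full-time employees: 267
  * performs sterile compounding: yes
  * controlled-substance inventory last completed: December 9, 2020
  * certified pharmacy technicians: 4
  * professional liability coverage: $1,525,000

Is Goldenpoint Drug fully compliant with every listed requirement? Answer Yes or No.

1. condition 'dispenses Schedule II substances' holds; licensed pharmacists on duty per shift 6 ≥ 3 → met
2. controlled-substance inventory 671 days ago vs limit 730 → met
3. expired items on shelf 0 ≤ 0 → met
4. condition 'performs sterile compounding' holds; expired-stock purge 129 days ago vs limit 180 → met
5. professional liability coverage $1,525,000 ≥ $1,525,000 → met
6. DEA registration certificate present → met
7. after-hours emergency contact present → met
8. certified pharmacy technicians 4 ≥ 2 → met
9. condition 'offers immunizations' holds; refrigeration temperature log review 341 days ago vs limit 365 → met
All met.

Yes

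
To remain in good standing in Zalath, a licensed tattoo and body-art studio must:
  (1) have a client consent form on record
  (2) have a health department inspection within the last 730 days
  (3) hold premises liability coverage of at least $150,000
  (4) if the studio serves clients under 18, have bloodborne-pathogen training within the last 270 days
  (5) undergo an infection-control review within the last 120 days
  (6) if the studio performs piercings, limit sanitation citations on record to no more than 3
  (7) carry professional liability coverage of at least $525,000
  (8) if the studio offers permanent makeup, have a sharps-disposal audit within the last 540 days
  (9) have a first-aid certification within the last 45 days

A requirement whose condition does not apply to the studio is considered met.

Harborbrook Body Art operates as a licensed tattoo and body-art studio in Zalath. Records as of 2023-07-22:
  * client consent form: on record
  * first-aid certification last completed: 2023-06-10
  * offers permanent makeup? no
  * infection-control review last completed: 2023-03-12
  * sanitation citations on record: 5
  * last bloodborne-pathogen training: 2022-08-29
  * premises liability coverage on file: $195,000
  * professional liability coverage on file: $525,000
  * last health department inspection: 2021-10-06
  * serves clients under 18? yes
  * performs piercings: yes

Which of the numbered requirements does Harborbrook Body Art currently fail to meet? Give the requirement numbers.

1. client consent form present → met
2. health department inspection 654 days ago vs limit 730 → met
3. premises liability coverage $195,000 ≥ $150,000 → met
4. condition 'serves clients under 18' holds; bloodborne-pathogen training 327 days ago vs limit 270 → not met
5. infection-control review 132 days ago vs limit 120 → not met
6. condition 'performs piercings' holds; sanitation citations on record 5 > 3 → not met
7. professional liability coverage $525,000 ≥ $525,000 → met
8. condition 'offers permanent makeup' does not hold → requirement n/a → met
9. first-aid certification 42 days ago vs limit 45 → met
Not met: 4, 5, 6

4, 5, 6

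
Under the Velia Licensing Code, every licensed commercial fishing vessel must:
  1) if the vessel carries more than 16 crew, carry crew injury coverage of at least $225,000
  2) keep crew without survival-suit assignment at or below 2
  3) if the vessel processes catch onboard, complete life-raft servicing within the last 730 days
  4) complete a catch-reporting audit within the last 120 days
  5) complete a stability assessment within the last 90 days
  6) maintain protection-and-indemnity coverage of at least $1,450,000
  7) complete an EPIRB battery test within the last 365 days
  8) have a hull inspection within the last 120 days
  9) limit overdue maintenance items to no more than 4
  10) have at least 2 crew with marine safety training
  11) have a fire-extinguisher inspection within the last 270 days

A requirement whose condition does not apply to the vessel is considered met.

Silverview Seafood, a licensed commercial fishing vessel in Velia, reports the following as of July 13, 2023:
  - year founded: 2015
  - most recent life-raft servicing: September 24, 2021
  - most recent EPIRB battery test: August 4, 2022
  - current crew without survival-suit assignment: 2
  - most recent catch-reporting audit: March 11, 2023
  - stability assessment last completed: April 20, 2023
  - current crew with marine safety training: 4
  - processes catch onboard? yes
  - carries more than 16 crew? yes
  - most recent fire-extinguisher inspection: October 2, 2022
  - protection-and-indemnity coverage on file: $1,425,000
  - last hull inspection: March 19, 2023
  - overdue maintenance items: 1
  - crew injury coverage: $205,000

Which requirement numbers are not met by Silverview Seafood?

1, 4, 6, 11

1. condition 'carries more than 16 crew' holds; crew injury coverage $205,000 < $225,000 → not met
2. crew without survival-suit assignment 2 ≤ 2 → met
3. condition 'processes catch onboard' holds; life-raft servicing 657 days ago vs limit 730 → met
4. catch-reporting audit 124 days ago vs limit 120 → not met
5. stability assessment 84 days ago vs limit 90 → met
6. protection-and-indemnity coverage $1,425,000 < $1,450,000 → not met
7. EPIRB battery test 343 days ago vs limit 365 → met
8. hull inspection 116 days ago vs limit 120 → met
9. overdue maintenance items 1 ≤ 4 → met
10. crew with marine safety training 4 ≥ 2 → met
11. fire-extinguisher inspection 284 days ago vs limit 270 → not met
Not met: 1, 4, 6, 11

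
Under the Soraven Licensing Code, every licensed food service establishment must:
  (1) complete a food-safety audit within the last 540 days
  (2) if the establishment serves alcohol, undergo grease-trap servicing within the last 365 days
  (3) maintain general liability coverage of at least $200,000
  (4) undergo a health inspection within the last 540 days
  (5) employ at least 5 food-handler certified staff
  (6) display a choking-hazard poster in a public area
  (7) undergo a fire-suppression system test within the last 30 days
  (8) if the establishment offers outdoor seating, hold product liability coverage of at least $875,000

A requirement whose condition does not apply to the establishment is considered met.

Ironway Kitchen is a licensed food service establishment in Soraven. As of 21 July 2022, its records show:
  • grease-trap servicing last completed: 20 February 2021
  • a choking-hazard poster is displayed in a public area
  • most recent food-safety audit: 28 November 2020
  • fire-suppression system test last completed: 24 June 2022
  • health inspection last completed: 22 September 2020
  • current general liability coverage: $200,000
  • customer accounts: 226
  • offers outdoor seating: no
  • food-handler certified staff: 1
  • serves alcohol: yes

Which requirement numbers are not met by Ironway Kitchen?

1. food-safety audit 600 days ago vs limit 540 → not met
2. condition 'serves alcohol' holds; grease-trap servicing 516 days ago vs limit 365 → not met
3. general liability coverage $200,000 ≥ $200,000 → met
4. health inspection 667 days ago vs limit 540 → not met
5. food-handler certified staff 1 < 5 → not met
6. choking-hazard poster present → met
7. fire-suppression system test 27 days ago vs limit 30 → met
8. condition 'offers outdoor seating' does not hold → requirement n/a → met
Not met: 1, 2, 4, 5

1, 2, 4, 5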